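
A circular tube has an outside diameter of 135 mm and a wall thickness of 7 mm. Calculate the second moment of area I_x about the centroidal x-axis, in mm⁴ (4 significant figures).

Split into non-overlapping primitives; take the origin at the lower-left of the bounding box.
Outer circle: ⌀135, A = 14313.9 mm², y = 67.5 mm, Ī = 16 304 406 mm⁴.
Bore (subtracted): ⌀121, A = 11 499 mm², y = 67.5 mm, Ī = 10 522 317 mm⁴.
By symmetry the centroid is at mid-height, ȳ = 67.5 mm.
All pieces are centred on the centroidal x-axis, so I = ΣĪ (holes subtracted) = 5 782 089 mm⁴.

I_x ≈ 5.782 × 10⁶ mm⁴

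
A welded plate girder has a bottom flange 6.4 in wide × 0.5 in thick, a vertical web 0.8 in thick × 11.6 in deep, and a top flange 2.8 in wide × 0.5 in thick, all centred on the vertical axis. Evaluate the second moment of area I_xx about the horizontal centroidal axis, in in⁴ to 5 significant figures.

Treat the section as a set of non-overlapping primitives; coordinates are from the bounding-box lower-left.
Bottom plate: 6.4 × 0.5, A = 3.2 in², y = 0.25 in, Ī = 0.06666667 in⁴.
Web plate: 0.8 × 11.6, A = 9.28 in², y = 6.3 in, Ī = 104.0597 in⁴.
Top plate: 2.8 × 0.5, A = 1.4 in², y = 12.35 in, Ī = 0.02916667 in⁴.
Centroid: ȳ = ΣA·y / ΣA = 5.515418 in.
Transfer each piece to the horizontal centroidal axis using Ī + A·d² with d = y − 5.515418:
  bottom plate: d = -5.265418 in → contributes +88.78547 in⁴
  web plate: d = 0.7845821 in → contributes +109.7722 in⁴
  top plate: d = 6.834582 in → contributes +65.42528 in⁴
Total I = 263.983 in⁴.

I_xx ≈ 263.98 in⁴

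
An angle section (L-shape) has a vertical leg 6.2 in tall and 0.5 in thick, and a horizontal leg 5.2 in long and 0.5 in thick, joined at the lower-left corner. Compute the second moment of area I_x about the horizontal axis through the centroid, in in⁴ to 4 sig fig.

Break the section into simple shapes (no overlaps), measuring from the bottom-left corner of the bounding box.
Vertical leg: 0.5 × 6.2, A = 3.1 in², y = 3.1 in, Ī = 9.93033 in⁴.
Horizontal leg (remainder): 4.7 × 0.5, A = 2.35 in², y = 0.25 in, Ī = 0.0489583 in⁴.
Centroid: ȳ = ΣA·y / ΣA = 1.8711 in.
Transfer each piece to the horizontal axis through the centroid using Ī + A·d² with d = y − 1.8711:
  vertical leg: d = 1.2289 in → contributes +14.6119 in⁴
  horizontal leg (remainder): d = -1.6211 in → contributes +6.22468 in⁴
Total I = 20.8366 in⁴.

I_x ≈ 20.84 in⁴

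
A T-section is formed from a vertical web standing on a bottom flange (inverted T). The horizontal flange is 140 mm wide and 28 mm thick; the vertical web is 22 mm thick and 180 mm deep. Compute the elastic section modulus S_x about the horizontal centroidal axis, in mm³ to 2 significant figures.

Treat the section as a set of non-overlapping primitives; coordinates are from the bounding-box lower-left.
Flange: 140 × 28, A = 3 920 mm², y = 14 mm, Ī = 256 107 mm⁴.
Web: 22 × 180, A = 3 960 mm², y = 118 mm, Ī = 10 692 000 mm⁴.
Centroid: ȳ = ΣA·y / ΣA = 66.26 mm.
Transfer each piece to the horizontal centroidal axis using Ī + A·d² with d = y − 66.26:
  flange: d = -52.26 mm → contributes +10 963 671 mm⁴
  web: d = 51.74 mm → contributes +21 291 407 mm⁴
Total I = 32 255 078 mm⁴.
Extreme fibre distance c = 141.7 mm; S = I/c = 227 571 mm³.

S_x ≈ 2.3 × 10⁵ mm³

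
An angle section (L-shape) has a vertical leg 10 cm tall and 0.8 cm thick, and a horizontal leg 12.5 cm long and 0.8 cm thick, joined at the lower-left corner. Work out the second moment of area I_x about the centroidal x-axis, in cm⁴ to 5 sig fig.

I_x ≈ 158.44 cm⁴

Break the section into simple shapes (no overlaps), measuring from the bottom-left corner of the bounding box.
Vertical leg: 0.8 × 10, A = 8 cm², y = 5 cm, Ī = 66.66667 cm⁴.
Horizontal leg (remainder): 11.7 × 0.8, A = 9.36 cm², y = 0.4 cm, Ī = 0.4992 cm⁴.
Centroid: ȳ = ΣA·y / ΣA = 2.519816 cm.
Transfer each piece to the centroidal x-axis using Ī + A·d² with d = y − 2.519816:
  vertical leg: d = 2.480184 cm → contributes +115.8772 cm⁴
  horizontal leg (remainder): d = -2.119816 cm → contributes +42.55947 cm⁴
Total I = 158.4367 cm⁴.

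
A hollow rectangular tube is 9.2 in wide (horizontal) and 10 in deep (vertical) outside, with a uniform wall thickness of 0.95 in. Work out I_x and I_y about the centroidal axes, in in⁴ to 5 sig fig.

I_x ≈ 443.37 in⁴, I_y ≈ 386.32 in⁴

Treat the section as a set of non-overlapping primitives; coordinates are from the bounding-box lower-left.
Outer rectangle: 9.2 × 10, A = 92 in², y = 5 in, Ī = 766.6667 in⁴.
Inner void (subtracted): 7.3 × 8.1, A = 59.13 in², y = 5 in, Ī = 323.2933 in⁴.
By symmetry the centroid is at mid-height, ȳ = 5 in.
All pieces are centred on the centroidal x-axis, so I = ΣĪ (holes subtracted) = 443.3734 in⁴.
Repeating about the centroidal y-axis gives I_y = 386.3202 in⁴.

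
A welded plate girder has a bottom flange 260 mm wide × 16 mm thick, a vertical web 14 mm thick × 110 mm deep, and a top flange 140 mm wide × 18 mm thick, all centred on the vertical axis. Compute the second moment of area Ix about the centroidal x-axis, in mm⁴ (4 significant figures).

Break the section into simple shapes (no overlaps), measuring from the bottom-left corner of the bounding box.
Bottom plate: 260 × 16, A = 4 160 mm², y = 8 mm, Ī = 88746.7 mm⁴.
Web plate: 14 × 110, A = 1 540 mm², y = 71 mm, Ī = 1 552 833 mm⁴.
Top plate: 140 × 18, A = 2 520 mm², y = 135 mm, Ī = 68 040 mm⁴.
Centroid: ȳ = ΣA·y / ΣA = 58.7372 mm.
Transfer each piece to the centroidal x-axis using Ī + A·d² with d = y − 58.7372:
  bottom plate: d = -50.7372 mm → contributes +10 797 694 mm⁴
  web plate: d = 12.2628 mm → contributes +1 784 412 mm⁴
  top plate: d = 76.2628 mm → contributes +14 724 387 mm⁴
Total I = 27 306 492 mm⁴.

Ix ≈ 2.731 × 10⁷ mm⁴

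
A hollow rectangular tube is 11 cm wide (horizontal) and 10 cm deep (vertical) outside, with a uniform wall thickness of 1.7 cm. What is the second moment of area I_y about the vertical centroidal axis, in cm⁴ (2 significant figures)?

I_y ≈ 870 cm⁴

Decompose the section into non-overlapping parts with the origin at the bottom-left of its bounding rectangle.
Outer rectangle: 11 × 10, A = 110 cm², x = 5.5 cm, Ī = 1 109 cm⁴.
Inner void (subtracted): 7.6 × 6.6, A = 50.16 cm², x = 5.5 cm, Ī = 241.4 cm⁴.
By symmetry the centroid is at mid-width, x̄ = 5.5 cm.
All pieces are centred on the vertical centroidal axis, so I = ΣĪ (holes subtracted) = 867.7 cm⁴.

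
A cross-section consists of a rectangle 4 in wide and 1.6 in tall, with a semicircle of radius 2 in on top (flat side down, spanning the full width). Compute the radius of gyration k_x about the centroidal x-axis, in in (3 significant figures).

k_x ≈ 0.962 in

Break the section into simple shapes (no overlaps), measuring from the bottom-left corner of the bounding box.
Rectangular body: 4 × 1.6, A = 6.4 in², y = 0.8 in, Ī = 1.3653 in⁴.
Semicircular cap: semicircle r = 2, A = 6.2832 in², y = 2.4488 in, Ī = 1.7561 in⁴.
Centroid: ȳ = ΣA·y / ΣA = 1.6168 in.
Transfer each piece to the centroidal x-axis using Ī + A·d² with d = y − 1.6168:
  rectangular body: d = -0.81682 in → contributes +5.6354 in⁴
  semicircular cap: d = 0.83201 in → contributes +6.1055 in⁴
Total I = 11.741 in⁴.
Radius of gyration: k = √(I/A) = √(11.741 / 12.683) = 0.96214 in.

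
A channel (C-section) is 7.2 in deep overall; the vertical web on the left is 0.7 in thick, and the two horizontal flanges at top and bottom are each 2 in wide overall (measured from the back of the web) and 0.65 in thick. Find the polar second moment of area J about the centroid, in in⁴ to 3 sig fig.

Decompose the section into non-overlapping parts with the origin at the bottom-left of its bounding rectangle.
Web: 0.7 × 7.2, A = 5.04 in², y = 3.6 in, Ī = 21.773 in⁴.
Top flange (beyond web): 1.3 × 0.65, A = 0.845 in², y = 6.875 in, Ī = 0.029751 in⁴.
Bottom flange (beyond web): 1.3 × 0.65, A = 0.845 in², y = 0.325 in, Ī = 0.029751 in⁴.
By symmetry the centroid is at mid-height, ȳ = 3.6 in.
Transfer each piece to the centroidal x-axis using Ī + A·d² with d = y − 3.6:
  web: d = 0 in → contributes +21.773 in⁴
  top flange (beyond web): d = 3.275 in → contributes +9.0929 in⁴
  bottom flange (beyond web): d = -3.275 in → contributes +9.0929 in⁴
Total I = 39.959 in⁴.
For the y-axis: x̄ = 0.60111 in.
Repeating about the centroidal y-axis gives I_y = 1.7094 in⁴.
Polar second moment: J = I_x + I_y = 41.668 in⁴.

J ≈ 41.7 in⁴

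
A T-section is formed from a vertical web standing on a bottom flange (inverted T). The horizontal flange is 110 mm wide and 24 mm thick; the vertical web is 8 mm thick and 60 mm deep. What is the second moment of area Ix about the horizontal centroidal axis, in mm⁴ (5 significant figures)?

Decompose the section into non-overlapping parts with the origin at the bottom-left of its bounding rectangle.
Flange: 110 × 24, A = 2 640 mm², y = 12 mm, Ī = 126 720 mm⁴.
Web: 8 × 60, A = 480 mm², y = 54 mm, Ī = 144 000 mm⁴.
Centroid: ȳ = ΣA·y / ΣA = 18.46154 mm.
Transfer each piece to the horizontal centroidal axis using Ī + A·d² with d = y − 18.46154:
  flange: d = -6.461538 mm → contributes +236943.9 mm⁴
  web: d = 35.53846 mm → contributes +750231.5 mm⁴
Total I = 987175.4 mm⁴.

Ix ≈ 9.8718 × 10⁵ mm⁴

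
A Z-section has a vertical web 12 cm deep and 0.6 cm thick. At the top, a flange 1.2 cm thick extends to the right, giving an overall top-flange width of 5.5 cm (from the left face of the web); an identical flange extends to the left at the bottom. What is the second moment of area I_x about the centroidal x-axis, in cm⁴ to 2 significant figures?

I_x ≈ 430 cm⁴

Decompose the section into non-overlapping parts with the origin at the bottom-left of its bounding rectangle.
Web: 0.6 × 12, A = 7.2 cm², y = 6 cm, Ī = 86.4 cm⁴.
Top flange (beyond web): 4.9 × 1.2, A = 5.88 cm², y = 11.4 cm, Ī = 0.7056 cm⁴.
Bottom flange (beyond web): 4.9 × 1.2, A = 5.88 cm², y = 0.6 cm, Ī = 0.7056 cm⁴.
Centroid: ȳ = ΣA·y / ΣA = 6 cm.
Transfer each piece to the centroidal x-axis using Ī + A·d² with d = y − 6:
  web: d = 0 cm → contributes +86.4 cm⁴
  top flange (beyond web): d = 5.4 cm → contributes +172.2 cm⁴
  bottom flange (beyond web): d = -5.4 cm → contributes +172.2 cm⁴
Total I = 430.7 cm⁴.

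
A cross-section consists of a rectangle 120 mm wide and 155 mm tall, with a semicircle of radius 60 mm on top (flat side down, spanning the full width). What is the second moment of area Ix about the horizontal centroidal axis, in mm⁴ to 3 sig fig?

Split into non-overlapping primitives; take the origin at the lower-left of the bounding box.
Rectangular body: 120 × 155, A = 18 600 mm², y = 77.5 mm, Ī = 37 238 750 mm⁴.
Semicircular cap: semicircle r = 60, A = 5654.9 mm², y = 180.46 mm, Ī = 1 422 450 mm⁴.
Centroid: ȳ = ΣA·y / ΣA = 101.51 mm.
Transfer each piece to the horizontal centroidal axis using Ī + A·d² with d = y − 101.51:
  rectangular body: d = -24.006 mm → contributes +47 957 334 mm⁴
  semicircular cap: d = 78.959 mm → contributes +36 678 038 mm⁴
Total I = 84 635 372 mm⁴.

Ix ≈ 8.46 × 10⁷ mm⁴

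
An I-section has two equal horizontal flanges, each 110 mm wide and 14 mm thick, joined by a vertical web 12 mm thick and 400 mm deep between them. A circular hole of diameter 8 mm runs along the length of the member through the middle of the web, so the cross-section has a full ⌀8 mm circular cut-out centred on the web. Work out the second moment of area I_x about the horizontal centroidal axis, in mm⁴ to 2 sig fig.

I_x ≈ 2.0 × 10⁸ mm⁴

Break the section into simple shapes (no overlaps), measuring from the bottom-left corner of the bounding box.
Bottom flange: 110 × 14, A = 1 540 mm², y = 7 mm, Ī = 25 153 mm⁴.
Web: 12 × 400, A = 4 800 mm², y = 214 mm, Ī = 64 000 000 mm⁴.
Top flange: 110 × 14, A = 1 540 mm², y = 421 mm, Ī = 25 153 mm⁴.
Hole (subtracted): ⌀8, A = 50.27 mm², y = 214 mm, Ī = 201.1 mm⁴.
By symmetry the centroid is at mid-height, ȳ = 214 mm.
Transfer each piece to the horizontal centroidal axis using Ī + A·d² with d = y − 214:
  bottom flange: d = -207 mm → contributes +66 012 613 mm⁴
  web: d = 0 mm → contributes +64 000 000 mm⁴
  top flange: d = 207 mm → contributes +66 012 613 mm⁴
  hole: d = 0 mm → contributes −201.1 mm⁴
Total I = 196 025 026 mm⁴.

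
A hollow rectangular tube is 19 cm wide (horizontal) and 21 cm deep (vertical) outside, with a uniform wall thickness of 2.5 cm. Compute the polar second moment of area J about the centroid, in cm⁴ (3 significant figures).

J ≈ 1.82 × 10⁴ cm⁴

Split into non-overlapping primitives; take the origin at the lower-left of the bounding box.
Outer rectangle: 19 × 21, A = 399 cm², y = 10.5 cm, Ī = 14 663 cm⁴.
Inner void (subtracted): 14 × 16, A = 224 cm², y = 10.5 cm, Ī = 4778.7 cm⁴.
By symmetry the centroid is at mid-height, ȳ = 10.5 cm.
All pieces are centred on the centroidal x-axis, so I = ΣĪ (holes subtracted) = 9884.6 cm⁴.
Repeating about the centroidal y-axis gives I_y = 8344.6 cm⁴.
Polar second moment: J = I_x + I_y = 18 229 cm⁴.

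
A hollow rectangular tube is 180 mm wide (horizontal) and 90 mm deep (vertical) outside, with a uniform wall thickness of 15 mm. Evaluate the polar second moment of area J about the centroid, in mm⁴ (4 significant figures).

J ≈ 3.510 × 10⁷ mm⁴

Decompose the section into non-overlapping parts with the origin at the bottom-left of its bounding rectangle.
Outer rectangle: 180 × 90, A = 16 200 mm², y = 45 mm, Ī = 10 935 000 mm⁴.
Inner void (subtracted): 150 × 60, A = 9 000 mm², y = 45 mm, Ī = 2 700 000 mm⁴.
By symmetry the centroid is at mid-height, ȳ = 45 mm.
All pieces are centred on the centroidal x-axis, so I = ΣĪ (holes subtracted) = 8 235 000 mm⁴.
Repeating about the centroidal y-axis gives I_y = 26 865 000 mm⁴.
Polar second moment: J = I_x + I_y = 35 100 000 mm⁴.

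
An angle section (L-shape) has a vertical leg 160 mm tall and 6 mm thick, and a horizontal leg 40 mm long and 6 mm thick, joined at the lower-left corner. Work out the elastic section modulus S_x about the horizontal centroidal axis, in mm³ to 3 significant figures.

S_x ≈ 3.26 × 10⁴ mm³

Break the section into simple shapes (no overlaps), measuring from the bottom-left corner of the bounding box.
Vertical leg: 6 × 160, A = 960 mm², y = 80 mm, Ī = 2 048 000 mm⁴.
Horizontal leg (remainder): 34 × 6, A = 204 mm², y = 3 mm, Ī = 612 mm⁴.
Centroid: ȳ = ΣA·y / ΣA = 66.505 mm.
Transfer each piece to the horizontal centroidal axis using Ī + A·d² with d = y − 66.505:
  vertical leg: d = 13.495 mm → contributes +2 222 826 mm⁴
  horizontal leg (remainder): d = -63.505 mm → contributes +823 325 mm⁴
Total I = 3 046 151 mm⁴.
Extreme fibre distance c = 93.495 mm; S = I/c = 32 581 mm³.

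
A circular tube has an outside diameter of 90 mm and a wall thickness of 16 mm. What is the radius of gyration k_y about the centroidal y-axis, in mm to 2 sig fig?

k_y ≈ 27 mm

Treat the section as a set of non-overlapping primitives; coordinates are from the bounding-box lower-left.
Outer circle: ⌀90, A = 6 362 mm², x = 45 mm, Ī = 3 220 623 mm⁴.
Bore (subtracted): ⌀58, A = 2 642 mm², x = 45 mm, Ī = 555 497 mm⁴.
By symmetry the centroid is at mid-width, x̄ = 45 mm.
All pieces are centred on the centroidal y-axis, so I = ΣĪ (holes subtracted) = 2 665 126 mm⁴.
Radius of gyration: k = √(I/A) = √(2 665 126 / 3 720) = 26.77 mm.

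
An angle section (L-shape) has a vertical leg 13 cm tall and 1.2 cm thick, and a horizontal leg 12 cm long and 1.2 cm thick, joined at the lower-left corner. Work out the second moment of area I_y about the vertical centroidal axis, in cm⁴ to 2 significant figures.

I_y ≈ 380 cm⁴

Break the section into simple shapes (no overlaps), measuring from the bottom-left corner of the bounding box.
Vertical leg: 1.2 × 13, A = 15.6 cm², x = 0.6 cm, Ī = 1.872 cm⁴.
Horizontal leg (remainder): 10.8 × 1.2, A = 12.96 cm², x = 6.6 cm, Ī = 126 cm⁴.
Centroid: x̄ = ΣA·x / ΣA = 3.323 cm.
Transfer each piece to the vertical centroidal axis using Ī + A·d² with d = x − 3.323:
  vertical leg: d = -2.723 cm → contributes +117.5 cm⁴
  horizontal leg (remainder): d = 3.277 cm → contributes +265.2 cm⁴
Total I = 382.7 cm⁴.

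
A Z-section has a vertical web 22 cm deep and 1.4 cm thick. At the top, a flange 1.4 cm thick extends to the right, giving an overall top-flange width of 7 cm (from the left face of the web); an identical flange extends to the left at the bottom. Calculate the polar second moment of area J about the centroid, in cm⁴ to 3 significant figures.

Treat the section as a set of non-overlapping primitives; coordinates are from the bounding-box lower-left.
Web: 1.4 × 22, A = 30.8 cm², y = 11 cm, Ī = 1242.3 cm⁴.
Top flange (beyond web): 5.6 × 1.4, A = 7.84 cm², y = 21.3 cm, Ī = 1.2805 cm⁴.
Bottom flange (beyond web): 5.6 × 1.4, A = 7.84 cm², y = 0.7 cm, Ī = 1.2805 cm⁴.
Centroid: ȳ = ΣA·y / ΣA = 11 cm.
Transfer each piece to the centroidal x-axis using Ī + A·d² with d = y − 11:
  web: d = 0 cm → contributes +1242.3 cm⁴
  top flange (beyond web): d = 10.3 cm → contributes +833.03 cm⁴
  bottom flange (beyond web): d = -10.3 cm → contributes +833.03 cm⁴
Total I = 2908.3 cm⁴.
For the y-axis: x̄ = 6.3 cm.
Repeating about the centroidal y-axis gives I_y = 238.09 cm⁴.
Polar second moment: J = I_x + I_y = 3146.4 cm⁴.

J ≈ 3150 cm⁴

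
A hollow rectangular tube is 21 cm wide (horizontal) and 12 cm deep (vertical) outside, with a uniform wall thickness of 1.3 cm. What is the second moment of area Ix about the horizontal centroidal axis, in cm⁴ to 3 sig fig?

Split into non-overlapping primitives; take the origin at the lower-left of the bounding box.
Outer rectangle: 21 × 12, A = 252 cm², y = 6 cm, Ī = 3 024 cm⁴.
Inner void (subtracted): 18.4 × 9.4, A = 172.96 cm², y = 6 cm, Ī = 1273.6 cm⁴.
By symmetry the centroid is at mid-height, ȳ = 6 cm.
All pieces are centred on the horizontal centroidal axis, so I = ΣĪ (holes subtracted) = 1750.4 cm⁴.

Ix ≈ 1750 cm⁴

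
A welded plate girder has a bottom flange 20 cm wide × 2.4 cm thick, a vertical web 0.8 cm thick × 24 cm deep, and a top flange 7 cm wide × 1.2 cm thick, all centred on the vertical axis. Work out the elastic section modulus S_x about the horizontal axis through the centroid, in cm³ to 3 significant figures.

Treat the section as a set of non-overlapping primitives; coordinates are from the bounding-box lower-left.
Bottom plate: 20 × 2.4, A = 48 cm², y = 1.2 cm, Ī = 23.04 cm⁴.
Web plate: 0.8 × 24, A = 19.2 cm², y = 14.4 cm, Ī = 921.6 cm⁴.
Top plate: 7 × 1.2, A = 8.4 cm², y = 27 cm, Ī = 1.008 cm⁴.
Centroid: ȳ = ΣA·y / ΣA = 7.419 cm.
Transfer each piece to the horizontal axis through the centroid using Ī + A·d² with d = y − 7.419:
  bottom plate: d = -6.219 cm → contributes +1879.5 cm⁴
  web plate: d = 6.981 cm → contributes +1857.3 cm⁴
  top plate: d = 19.581 cm → contributes +3221.7 cm⁴
Total I = 6958.5 cm⁴.
Extreme fibre distance c = 20.181 cm; S = I/c = 344.8 cm³.

S_x ≈ 345 cm³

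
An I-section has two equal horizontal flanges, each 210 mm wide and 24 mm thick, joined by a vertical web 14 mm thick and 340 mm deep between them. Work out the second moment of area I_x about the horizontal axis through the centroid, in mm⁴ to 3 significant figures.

Treat the section as a set of non-overlapping primitives; coordinates are from the bounding-box lower-left.
Bottom flange: 210 × 24, A = 5 040 mm², y = 12 mm, Ī = 241 920 mm⁴.
Web: 14 × 340, A = 4 760 mm², y = 194 mm, Ī = 45 854 667 mm⁴.
Top flange: 210 × 24, A = 5 040 mm², y = 376 mm, Ī = 241 920 mm⁴.
By symmetry the centroid is at mid-height, ȳ = 194 mm.
Transfer each piece to the horizontal axis through the centroid using Ī + A·d² with d = y − 194:
  bottom flange: d = -182 mm → contributes +167 186 880 mm⁴
  web: d = 0 mm → contributes +45 854 667 mm⁴
  top flange: d = 182 mm → contributes +167 186 880 mm⁴
Total I = 380 228 427 mm⁴.

I_x ≈ 3.80 × 10⁸ mm⁴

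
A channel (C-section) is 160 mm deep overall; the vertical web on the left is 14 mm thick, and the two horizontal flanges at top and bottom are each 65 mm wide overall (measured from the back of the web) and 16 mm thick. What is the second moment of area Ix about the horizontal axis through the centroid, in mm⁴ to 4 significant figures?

Ix ≈ 1.327 × 10⁷ mm⁴

Split into non-overlapping primitives; take the origin at the lower-left of the bounding box.
Web: 14 × 160, A = 2 240 mm², y = 80 mm, Ī = 4 778 667 mm⁴.
Top flange (beyond web): 51 × 16, A = 816 mm², y = 152 mm, Ī = 17 408 mm⁴.
Bottom flange (beyond web): 51 × 16, A = 816 mm², y = 8 mm, Ī = 17 408 mm⁴.
By symmetry the centroid is at mid-height, ȳ = 80 mm.
Transfer each piece to the horizontal axis through the centroid using Ī + A·d² with d = y − 80:
  web: d = 0 mm → contributes +4 778 667 mm⁴
  top flange (beyond web): d = 72 mm → contributes +4 247 552 mm⁴
  bottom flange (beyond web): d = -72 mm → contributes +4 247 552 mm⁴
Total I = 13 273 771 mm⁴.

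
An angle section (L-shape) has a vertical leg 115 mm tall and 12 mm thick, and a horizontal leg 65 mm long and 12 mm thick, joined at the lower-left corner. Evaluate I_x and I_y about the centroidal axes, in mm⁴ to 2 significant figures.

I_x ≈ 2.7 × 10⁶ mm⁴, I_y ≈ 6.3 × 10⁵ mm⁴

Split into non-overlapping primitives; take the origin at the lower-left of the bounding box.
Vertical leg: 12 × 115, A = 1 380 mm², y = 57.5 mm, Ī = 1 520 875 mm⁴.
Horizontal leg (remainder): 53 × 12, A = 636 mm², y = 6 mm, Ī = 7 632 mm⁴.
Centroid: ȳ = ΣA·y / ΣA = 41.25 mm.
Transfer each piece to the centroidal x-axis using Ī + A·d² with d = y − 41.25:
  vertical leg: d = 16.25 mm → contributes +1 885 148 mm⁴
  horizontal leg (remainder): d = -35.25 mm → contributes +798 035 mm⁴
Total I = 2 683 183 mm⁴.
For the y-axis: x̄ = 16.25 mm.
Repeating about the centroidal y-axis gives I_y = 625 283 mm⁴.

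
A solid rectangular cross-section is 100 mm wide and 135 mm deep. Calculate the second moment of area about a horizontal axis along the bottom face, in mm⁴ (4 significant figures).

The section: 100 × 135, A = 13 500 mm², y = 67.5 mm, Ī = 20 503 125 mm⁴.
Transfer it to the bottom edge using Ī + A·d² with d = y − 0:
  the section: d = 67.5 mm → contributes +82 012 500 mm⁴
Total I = 82 012 500 mm⁴.

I_base ≈ 8.201 × 10⁷ mm⁴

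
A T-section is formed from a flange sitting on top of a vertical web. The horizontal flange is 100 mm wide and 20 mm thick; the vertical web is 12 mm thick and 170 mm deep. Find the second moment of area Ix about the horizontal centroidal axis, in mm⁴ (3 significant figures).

Decompose the section into non-overlapping parts with the origin at the bottom-left of its bounding rectangle.
Flange: 100 × 20, A = 2 000 mm², y = 180 mm, Ī = 66 667 mm⁴.
Web: 12 × 170, A = 2 040 mm², y = 85 mm, Ī = 4 913 000 mm⁴.
Centroid: ȳ = ΣA·y / ΣA = 132.03 mm.
Transfer each piece to the horizontal centroidal axis using Ī + A·d² with d = y − 132.03:
  flange: d = 47.97 mm → contributes +4 668 965 mm⁴
  web: d = -47.03 mm → contributes +9 425 058 mm⁴
Total I = 14 094 023 mm⁴.

Ix ≈ 1.41 × 10⁷ mm⁴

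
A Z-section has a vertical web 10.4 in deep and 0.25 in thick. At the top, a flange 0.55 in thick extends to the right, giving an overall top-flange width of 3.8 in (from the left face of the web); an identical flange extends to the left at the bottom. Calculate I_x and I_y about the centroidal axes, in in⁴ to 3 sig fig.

Split into non-overlapping primitives; take the origin at the lower-left of the bounding box.
Web: 0.25 × 10.4, A = 2.6 in², y = 5.2 in, Ī = 23.435 in⁴.
Top flange (beyond web): 3.55 × 0.55, A = 1.9525 in², y = 10.125 in, Ī = 0.049219 in⁴.
Bottom flange (beyond web): 3.55 × 0.55, A = 1.9525 in², y = 0.275 in, Ī = 0.049219 in⁴.
Centroid: ȳ = ΣA·y / ΣA = 5.2 in.
Transfer each piece to the centroidal x-axis using Ī + A·d² with d = y − 5.2:
  web: d = 0 in → contributes +23.435 in⁴
  top flange (beyond web): d = 4.925 in → contributes +47.408 in⁴
  bottom flange (beyond web): d = -4.925 in → contributes +47.408 in⁴
Total I = 118.25 in⁴.
For the y-axis: x̄ = 3.675 in.
Repeating about the centroidal y-axis gives I_y = 18.212 in⁴.

I_x ≈ 118 in⁴, I_y ≈ 18.2 in⁴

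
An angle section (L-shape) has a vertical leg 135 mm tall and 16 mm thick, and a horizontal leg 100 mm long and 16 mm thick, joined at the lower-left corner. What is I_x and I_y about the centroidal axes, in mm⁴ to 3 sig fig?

Split into non-overlapping primitives; take the origin at the lower-left of the bounding box.
Vertical leg: 16 × 135, A = 2 160 mm², y = 67.5 mm, Ī = 3 280 500 mm⁴.
Horizontal leg (remainder): 84 × 16, A = 1 344 mm², y = 8 mm, Ī = 28 672 mm⁴.
Centroid: ȳ = ΣA·y / ΣA = 44.678 mm.
Transfer each piece to the centroidal x-axis using Ī + A·d² with d = y − 44.678:
  vertical leg: d = 22.822 mm → contributes +4 405 514 mm⁴
  horizontal leg (remainder): d = -36.678 mm → contributes +1 836 731 mm⁴
Total I = 6 242 245 mm⁴.
For the y-axis: x̄ = 27.178 mm.
Repeating about the centroidal y-axis gives I_y = 2 907 585 mm⁴.

I_x ≈ 6.24 × 10⁶ mm⁴, I_y ≈ 2.91 × 10⁶ mm⁴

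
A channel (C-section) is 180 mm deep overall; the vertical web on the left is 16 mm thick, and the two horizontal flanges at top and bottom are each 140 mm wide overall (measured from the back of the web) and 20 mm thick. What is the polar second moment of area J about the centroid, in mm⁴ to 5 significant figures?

Decompose the section into non-overlapping parts with the origin at the bottom-left of its bounding rectangle.
Web: 16 × 180, A = 2 880 mm², y = 90 mm, Ī = 7 776 000 mm⁴.
Top flange (beyond web): 124 × 20, A = 2 480 mm², y = 170 mm, Ī = 82666.67 mm⁴.
Bottom flange (beyond web): 124 × 20, A = 2 480 mm², y = 10 mm, Ī = 82666.67 mm⁴.
By symmetry the centroid is at mid-height, ȳ = 90 mm.
Transfer each piece to the centroidal x-axis using Ī + A·d² with d = y − 90:
  web: d = 0 mm → contributes +7 776 000 mm⁴
  top flange (beyond web): d = 80 mm → contributes +15 954 667 mm⁴
  bottom flange (beyond web): d = -80 mm → contributes +15 954 667 mm⁴
Total I = 39 685 333 mm⁴.
For the y-axis: x̄ = 52.28571 mm.
Repeating about the centroidal y-axis gives I_y = 15 344 853 mm⁴.
Polar second moment: J = I_x + I_y = 55 030 187 mm⁴.

J ≈ 5.5030 × 10⁷ mm⁴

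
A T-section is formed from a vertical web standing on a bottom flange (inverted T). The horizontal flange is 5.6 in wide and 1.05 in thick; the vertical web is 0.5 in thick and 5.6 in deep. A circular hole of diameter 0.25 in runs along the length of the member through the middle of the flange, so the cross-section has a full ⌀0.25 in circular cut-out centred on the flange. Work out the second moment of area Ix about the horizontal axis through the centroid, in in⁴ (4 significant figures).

Ix ≈ 28.77 in⁴

Treat the section as a set of non-overlapping primitives; coordinates are from the bounding-box lower-left.
Flange: 5.6 × 1.05, A = 5.88 in², y = 0.525 in, Ī = 0.540225 in⁴.
Web: 0.5 × 5.6, A = 2.8 in², y = 3.85 in, Ī = 7.31733 in⁴.
Hole (subtracted): ⌀0.25, A = 0.0490874 in², y = 0.525 in, Ī = 0.000191748 in⁴.
Centroid: ȳ = ΣA·y / ΣA = 1.60368 in.
Transfer each piece to the horizontal axis through the centroid using Ī + A·d² with d = y − 1.60368:
  flange: d = -1.07868 in → contributes +7.38191 in⁴
  web: d = 2.24632 in → contributes +21.446 in⁴
  hole: d = -1.07868 in → contributes −0.0573075 in⁴
Total I = 28.7706 in⁴.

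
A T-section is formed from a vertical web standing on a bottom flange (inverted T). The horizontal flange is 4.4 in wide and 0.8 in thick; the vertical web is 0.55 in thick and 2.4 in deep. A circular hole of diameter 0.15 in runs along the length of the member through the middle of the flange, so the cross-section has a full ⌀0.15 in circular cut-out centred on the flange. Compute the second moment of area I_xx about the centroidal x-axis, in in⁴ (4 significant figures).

Split into non-overlapping primitives; take the origin at the lower-left of the bounding box.
Flange: 4.4 × 0.8, A = 3.52 in², y = 0.4 in, Ī = 0.187733 in⁴.
Web: 0.55 × 2.4, A = 1.32 in², y = 2 in, Ī = 0.6336 in⁴.
Hole (subtracted): ⌀0.15, A = 0.0176715 in², y = 0.4 in, Ī = 0.0000248505 in⁴.
Centroid: ȳ = ΣA·y / ΣA = 0.837963 in.
Transfer each piece to the centroidal x-axis using Ī + A·d² with d = y − 0.837963:
  flange: d = -0.437963 in → contributes +0.862909 in⁴
  web: d = 1.16204 in → contributes +2.41604 in⁴
  hole: d = -0.437963 in → contributes −0.00341444 in⁴
Total I = 3.27553 in⁴.

I_xx ≈ 3.276 in⁴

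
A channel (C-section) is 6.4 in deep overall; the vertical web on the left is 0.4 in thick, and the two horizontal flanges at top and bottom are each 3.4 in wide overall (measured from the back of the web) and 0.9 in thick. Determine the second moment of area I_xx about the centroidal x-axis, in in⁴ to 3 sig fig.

Treat the section as a set of non-overlapping primitives; coordinates are from the bounding-box lower-left.
Web: 0.4 × 6.4, A = 2.56 in², y = 3.2 in, Ī = 8.7381 in⁴.
Top flange (beyond web): 3 × 0.9, A = 2.7 in², y = 5.95 in, Ī = 0.18225 in⁴.
Bottom flange (beyond web): 3 × 0.9, A = 2.7 in², y = 0.45 in, Ī = 0.18225 in⁴.
By symmetry the centroid is at mid-height, ȳ = 3.2 in.
Transfer each piece to the centroidal x-axis using Ī + A·d² with d = y − 3.2:
  web: d = 0 in → contributes +8.7381 in⁴
  top flange (beyond web): d = 2.75 in → contributes +20.601 in⁴
  bottom flange (beyond web): d = -2.75 in → contributes +20.601 in⁴
Total I = 49.94 in⁴.

I_xx ≈ 49.9 in⁴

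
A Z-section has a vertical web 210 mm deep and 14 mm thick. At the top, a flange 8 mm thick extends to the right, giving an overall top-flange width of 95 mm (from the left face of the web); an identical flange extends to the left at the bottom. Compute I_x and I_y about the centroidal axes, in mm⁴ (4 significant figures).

I_x ≈ 2.403 × 10⁷ mm⁴, I_y ≈ 3.681 × 10⁶ mm⁴

Split into non-overlapping primitives; take the origin at the lower-left of the bounding box.
Web: 14 × 210, A = 2 940 mm², y = 105 mm, Ī = 10 804 500 mm⁴.
Top flange (beyond web): 81 × 8, A = 648 mm², y = 206 mm, Ī = 3 456 mm⁴.
Bottom flange (beyond web): 81 × 8, A = 648 mm², y = 4 mm, Ī = 3 456 mm⁴.
Centroid: ȳ = ΣA·y / ΣA = 105 mm.
Transfer each piece to the centroidal x-axis using Ī + A·d² with d = y − 105:
  web: d = 0 mm → contributes +10 804 500 mm⁴
  top flange (beyond web): d = 101 mm → contributes +6 613 704 mm⁴
  bottom flange (beyond web): d = -101 mm → contributes +6 613 704 mm⁴
Total I = 24 031 908 mm⁴.
For the y-axis: x̄ = 88 mm.
Repeating about the centroidal y-axis gives I_y = 3 680 708 mm⁴.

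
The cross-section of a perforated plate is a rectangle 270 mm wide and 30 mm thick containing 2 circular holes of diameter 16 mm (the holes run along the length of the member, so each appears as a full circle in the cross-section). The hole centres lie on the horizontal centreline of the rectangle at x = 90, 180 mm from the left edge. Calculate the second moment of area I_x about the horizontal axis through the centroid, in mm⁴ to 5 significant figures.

Treat the section as a set of non-overlapping primitives; coordinates are from the bounding-box lower-left.
Plate: 270 × 30, A = 8 100 mm², y = 15 mm, Ī = 607 500 mm⁴.
Hole 1 (subtracted): ⌀16, A = 201.0619 mm², y = 15 mm, Ī = 3216.991 mm⁴.
Hole 2 (subtracted): ⌀16, A = 201.0619 mm², y = 15 mm, Ī = 3216.991 mm⁴.
By symmetry the centroid is at mid-height, ȳ = 15 mm.
All pieces are centred on the horizontal axis through the centroid, so I = ΣĪ (holes subtracted) = 601 066 mm⁴.

I_x ≈ 6.0107 × 10⁵ mm⁴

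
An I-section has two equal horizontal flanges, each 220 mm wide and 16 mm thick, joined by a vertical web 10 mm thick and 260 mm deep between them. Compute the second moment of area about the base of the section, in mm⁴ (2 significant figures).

I_base ≈ 3.5 × 10⁸ mm⁴

Break the section into simple shapes (no overlaps), measuring from the bottom-left corner of the bounding box.
Bottom flange: 220 × 16, A = 3 520 mm², y = 8 mm, Ī = 75 093 mm⁴.
Web: 10 × 260, A = 2 600 mm², y = 146 mm, Ī = 14 646 667 mm⁴.
Top flange: 220 × 16, A = 3 520 mm², y = 284 mm, Ī = 75 093 mm⁴.
Transfer each piece to the bottom edge using Ī + A·d² with d = y − 0:
  bottom flange: d = 8 mm → contributes +300 373 mm⁴
  web: d = 146 mm → contributes +70 068 267 mm⁴
  top flange: d = 284 mm → contributes +283 984 213 mm⁴
Total I = 354 352 853 mm⁴.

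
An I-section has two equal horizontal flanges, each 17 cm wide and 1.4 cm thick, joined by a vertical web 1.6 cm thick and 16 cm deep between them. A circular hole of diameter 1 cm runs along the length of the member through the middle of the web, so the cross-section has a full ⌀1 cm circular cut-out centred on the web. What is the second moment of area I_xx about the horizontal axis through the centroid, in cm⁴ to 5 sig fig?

Break the section into simple shapes (no overlaps), measuring from the bottom-left corner of the bounding box.
Bottom flange: 17 × 1.4, A = 23.8 cm², y = 0.7 cm, Ī = 3.887333 cm⁴.
Web: 1.6 × 16, A = 25.6 cm², y = 9.4 cm, Ī = 546.1333 cm⁴.
Top flange: 17 × 1.4, A = 23.8 cm², y = 18.1 cm, Ī = 3.887333 cm⁴.
Hole (subtracted): ⌀1, A = 0.7853982 cm², y = 9.4 cm, Ī = 0.04908739 cm⁴.
By symmetry the centroid is at mid-height, ȳ = 9.4 cm.
Transfer each piece to the horizontal axis through the centroid using Ī + A·d² with d = y − 9.4:
  bottom flange: d = -8.7 cm → contributes +1805.309 cm⁴
  web: d = 0 cm → contributes +546.1333 cm⁴
  top flange: d = 8.7 cm → contributes +1805.309 cm⁴
  hole: d = 0 cm → contributes −0.04908739 cm⁴
Total I = 4156.703 cm⁴.

I_xx ≈ 4156.7 cm⁴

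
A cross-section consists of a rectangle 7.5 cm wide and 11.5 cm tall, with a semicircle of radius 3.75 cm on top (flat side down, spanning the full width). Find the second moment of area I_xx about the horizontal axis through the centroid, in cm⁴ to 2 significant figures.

I_xx ≈ 1900 cm⁴

Split into non-overlapping primitives; take the origin at the lower-left of the bounding box.
Rectangular body: 7.5 × 11.5, A = 86.25 cm², y = 5.75 cm, Ī = 950.5 cm⁴.
Semicircular cap: semicircle r = 3.75, A = 22.09 cm², y = 13.09 cm, Ī = 21.7 cm⁴.
Centroid: ȳ = ΣA·y / ΣA = 7.247 cm.
Transfer each piece to the horizontal axis through the centroid using Ī + A·d² with d = y − 7.247:
  rectangular body: d = -1.497 cm → contributes +1 144 cm⁴
  semicircular cap: d = 5.845 cm → contributes +776.3 cm⁴
Total I = 1 920 cm⁴.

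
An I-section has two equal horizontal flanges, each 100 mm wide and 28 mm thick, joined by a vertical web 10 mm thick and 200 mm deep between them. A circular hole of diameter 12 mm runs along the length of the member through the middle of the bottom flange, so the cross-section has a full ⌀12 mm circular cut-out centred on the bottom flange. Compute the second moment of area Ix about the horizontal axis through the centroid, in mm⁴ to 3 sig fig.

Ix ≈ 7.83 × 10⁷ mm⁴

Split into non-overlapping primitives; take the origin at the lower-left of the bounding box.
Bottom flange: 100 × 28, A = 2 800 mm², y = 14 mm, Ī = 182 933 mm⁴.
Web: 10 × 200, A = 2 000 mm², y = 128 mm, Ī = 6 666 667 mm⁴.
Top flange: 100 × 28, A = 2 800 mm², y = 242 mm, Ī = 182 933 mm⁴.
Hole (subtracted): ⌀12, A = 113.1 mm², y = 14 mm, Ī = 1017.9 mm⁴.
Centroid: ȳ = ΣA·y / ΣA = 129.72 mm.
Transfer each piece to the horizontal axis through the centroid using Ī + A·d² with d = y − 129.72:
  bottom flange: d = -115.72 mm → contributes +37 679 417 mm⁴
  web: d = -1.7221 mm → contributes +6 672 598 mm⁴
  top flange: d = 112.28 mm → contributes +35 480 657 mm⁴
  hole: d = -115.72 mm → contributes −1 515 572 mm⁴
Total I = 78 317 099 mm⁴.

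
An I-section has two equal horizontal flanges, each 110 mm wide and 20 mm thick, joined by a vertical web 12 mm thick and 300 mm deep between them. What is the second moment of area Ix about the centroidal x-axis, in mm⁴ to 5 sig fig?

Break the section into simple shapes (no overlaps), measuring from the bottom-left corner of the bounding box.
Bottom flange: 110 × 20, A = 2 200 mm², y = 10 mm, Ī = 73333.33 mm⁴.
Web: 12 × 300, A = 3 600 mm², y = 170 mm, Ī = 27 000 000 mm⁴.
Top flange: 110 × 20, A = 2 200 mm², y = 330 mm, Ī = 73333.33 mm⁴.
By symmetry the centroid is at mid-height, ȳ = 170 mm.
Transfer each piece to the centroidal x-axis using Ī + A·d² with d = y − 170:
  bottom flange: d = -160 mm → contributes +56 393 333 mm⁴
  web: d = 0 mm → contributes +27 000 000 mm⁴
  top flange: d = 160 mm → contributes +56 393 333 mm⁴
Total I = 139 786 667 mm⁴.

Ix ≈ 1.3979 × 10⁸ mm⁴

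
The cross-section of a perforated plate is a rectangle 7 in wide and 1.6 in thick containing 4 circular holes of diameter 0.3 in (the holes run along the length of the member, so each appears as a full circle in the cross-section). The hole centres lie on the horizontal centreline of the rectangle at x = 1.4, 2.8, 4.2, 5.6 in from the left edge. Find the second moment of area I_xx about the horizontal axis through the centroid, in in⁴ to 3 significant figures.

I_xx ≈ 2.39 in⁴

Split into non-overlapping primitives; take the origin at the lower-left of the bounding box.
Plate: 7 × 1.6, A = 11.2 in², y = 0.8 in, Ī = 2.3893 in⁴.
Hole 1 (subtracted): ⌀0.3, A = 0.070686 in², y = 0.8 in, Ī = 0.00039761 in⁴.
Hole 2 (subtracted): ⌀0.3, A = 0.070686 in², y = 0.8 in, Ī = 0.00039761 in⁴.
Hole 3 (subtracted): ⌀0.3, A = 0.070686 in², y = 0.8 in, Ī = 0.00039761 in⁴.
Hole 4 (subtracted): ⌀0.3, A = 0.070686 in², y = 0.8 in, Ī = 0.00039761 in⁴.
By symmetry the centroid is at mid-height, ȳ = 0.8 in.
All pieces are centred on the horizontal axis through the centroid, so I = ΣĪ (holes subtracted) = 2.3877 in⁴.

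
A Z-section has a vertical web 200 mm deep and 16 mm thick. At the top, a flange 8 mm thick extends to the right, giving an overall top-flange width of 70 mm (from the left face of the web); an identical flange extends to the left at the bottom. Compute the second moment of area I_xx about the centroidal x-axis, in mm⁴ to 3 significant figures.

I_xx ≈ 1.86 × 10⁷ mm⁴

Decompose the section into non-overlapping parts with the origin at the bottom-left of its bounding rectangle.
Web: 16 × 200, A = 3 200 mm², y = 100 mm, Ī = 10 666 667 mm⁴.
Top flange (beyond web): 54 × 8, A = 432 mm², y = 196 mm, Ī = 2 304 mm⁴.
Bottom flange (beyond web): 54 × 8, A = 432 mm², y = 4 mm, Ī = 2 304 mm⁴.
Centroid: ȳ = ΣA·y / ΣA = 100 mm.
Transfer each piece to the centroidal x-axis using Ī + A·d² with d = y − 100:
  web: d = 0 mm → contributes +10 666 667 mm⁴
  top flange (beyond web): d = 96 mm → contributes +3 983 616 mm⁴
  bottom flange (beyond web): d = -96 mm → contributes +3 983 616 mm⁴
Total I = 18 633 899 mm⁴.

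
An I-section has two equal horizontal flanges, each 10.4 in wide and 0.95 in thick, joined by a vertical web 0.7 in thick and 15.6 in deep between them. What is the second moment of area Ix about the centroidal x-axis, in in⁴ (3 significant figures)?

Ix ≈ 1580 in⁴

Treat the section as a set of non-overlapping primitives; coordinates are from the bounding-box lower-left.
Bottom flange: 10.4 × 0.95, A = 9.88 in², y = 0.475 in, Ī = 0.74306 in⁴.
Web: 0.7 × 15.6, A = 10.92 in², y = 8.75 in, Ī = 221.46 in⁴.
Top flange: 10.4 × 0.95, A = 9.88 in², y = 17.025 in, Ī = 0.74306 in⁴.
By symmetry the centroid is at mid-height, ȳ = 8.75 in.
Transfer each piece to the centroidal x-axis using Ī + A·d² with d = y − 8.75:
  bottom flange: d = -8.275 in → contributes +677.28 in⁴
  web: d = 0 in → contributes +221.46 in⁴
  top flange: d = 8.275 in → contributes +677.28 in⁴
Total I = 1 576 in⁴.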